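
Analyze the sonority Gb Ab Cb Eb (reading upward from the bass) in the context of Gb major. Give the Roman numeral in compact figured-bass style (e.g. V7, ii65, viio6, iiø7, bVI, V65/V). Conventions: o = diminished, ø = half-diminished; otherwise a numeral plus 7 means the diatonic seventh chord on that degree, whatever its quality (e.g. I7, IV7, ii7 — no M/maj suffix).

ii42

Stacked in thirds the chord is Ab-Cb-Eb-Gb: a minor seventh chord on Ab.
Ab is scale degree 2 in Gb major, and a minor seventh chord on that degree is written ii7.
With Gb in the bass the chord is in third inversion, so the figured bass is 42.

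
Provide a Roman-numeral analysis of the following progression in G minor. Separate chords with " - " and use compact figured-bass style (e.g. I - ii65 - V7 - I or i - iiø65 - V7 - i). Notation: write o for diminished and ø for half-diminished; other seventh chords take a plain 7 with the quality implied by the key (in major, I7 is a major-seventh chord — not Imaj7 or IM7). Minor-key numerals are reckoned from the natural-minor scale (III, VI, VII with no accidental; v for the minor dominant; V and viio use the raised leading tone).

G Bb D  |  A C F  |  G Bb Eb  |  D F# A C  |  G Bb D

i - VII6 - VI6 - V7 - i

G-Bb-D: root G is the tonic; minor triad there is i.
A-C-F has root F, degree 7 in G minor, so VII6.
G-Bb-Eb has root Eb, degree 6 in G minor, so VI6.
D-F#-A-C has root D, degree 5 in G minor, so V7.
G-Bb-D: minor triad on G = scale degree 1 → i.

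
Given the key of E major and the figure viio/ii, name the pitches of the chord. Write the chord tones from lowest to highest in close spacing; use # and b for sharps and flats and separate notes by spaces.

viio/ii is a secondary leading-tone chord. The target ii is F# in E major; the applied chord is rooted a semitone below, on E#.
Building a diminished triad on E# gives E#-G#-B.

E# G# B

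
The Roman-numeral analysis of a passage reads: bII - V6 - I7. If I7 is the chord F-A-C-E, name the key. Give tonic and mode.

F major

I7 is given as F-A-C-E — a major seventh chord with root F.
If F is scale degree 1 and the mode makes that degree carry a major seventh chord, the tonic is F and the mode is major.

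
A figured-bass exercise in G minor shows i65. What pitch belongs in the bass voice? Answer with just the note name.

Bb

i in G minor has root G; the chord is G-Bb-D-F.
The figure 65 means first inversion — the third is in the bass.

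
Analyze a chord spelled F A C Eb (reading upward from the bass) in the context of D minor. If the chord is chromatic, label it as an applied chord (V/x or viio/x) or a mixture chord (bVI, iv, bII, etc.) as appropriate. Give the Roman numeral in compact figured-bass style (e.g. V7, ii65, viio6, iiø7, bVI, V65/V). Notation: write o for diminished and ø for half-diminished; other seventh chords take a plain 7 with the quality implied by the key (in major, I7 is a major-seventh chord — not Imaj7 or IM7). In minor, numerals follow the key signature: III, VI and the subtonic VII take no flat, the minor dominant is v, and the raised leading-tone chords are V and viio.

V7/VI

Stacked in thirds the chord is F-A-C-Eb: a dominant seventh chord on F.
F is not a diatonic chord root with this quality in D minor, but it lies a perfect fifth above Bb (VI), so the chord functions as an applied dominant of VI.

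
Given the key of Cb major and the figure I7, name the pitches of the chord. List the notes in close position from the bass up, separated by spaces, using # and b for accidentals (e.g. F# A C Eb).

In Cb major, scale degree 1 is Cb, and the diatonic chord built there is a major seventh chord.
That chord is spelled Cb-Eb-Gb-Bb.

Cb Eb Gb Bb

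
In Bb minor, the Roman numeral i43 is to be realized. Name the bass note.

i in Bb minor has root Bb; the chord is Bb-Db-F-Ab.
The figure 43 means second inversion — the fifth is in the bass.

F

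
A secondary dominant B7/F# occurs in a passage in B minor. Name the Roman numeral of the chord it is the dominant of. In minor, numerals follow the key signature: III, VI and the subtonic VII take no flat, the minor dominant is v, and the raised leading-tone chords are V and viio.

The chord is a dominant seventh chord on B.
A dominant resolves down a perfect fifth: B → E. In B minor, E is scale degree 4, i.e. iv.

iv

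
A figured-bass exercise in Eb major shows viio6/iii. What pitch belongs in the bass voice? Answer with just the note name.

A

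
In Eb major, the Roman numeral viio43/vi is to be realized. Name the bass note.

F

The applied chord viio43/vi is rooted on B: B-D-F-Ab.
The figure 43 means second inversion — the fifth is in the bass.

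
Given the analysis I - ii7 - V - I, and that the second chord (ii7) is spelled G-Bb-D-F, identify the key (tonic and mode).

F major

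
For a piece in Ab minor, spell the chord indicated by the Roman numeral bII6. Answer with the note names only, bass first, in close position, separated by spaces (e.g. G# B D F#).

Db Fb Bbb

bII6 is the Neapolitan sixth — a major triad on the lowered second degree, here in its customary first inversion. In Ab minor that root is Bbb.
So the chord is Bbb-Db-Fb, a major triad.
With the 6 figure the chord is in first inversion; from the bass Db upward in close position it reads Db-Fb-Bbb.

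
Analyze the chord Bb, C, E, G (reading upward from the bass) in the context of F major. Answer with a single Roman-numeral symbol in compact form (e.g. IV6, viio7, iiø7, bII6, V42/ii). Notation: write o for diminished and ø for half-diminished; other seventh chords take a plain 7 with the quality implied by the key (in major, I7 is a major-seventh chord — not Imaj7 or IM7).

V42

Stacked in thirds the chord is C-E-G-Bb: a dominant seventh chord on C.
In F major, C is the dominant; the diatonic dominant seventh chord there is V7.
With Bb in the bass the chord is in third inversion, so the figured bass is 42.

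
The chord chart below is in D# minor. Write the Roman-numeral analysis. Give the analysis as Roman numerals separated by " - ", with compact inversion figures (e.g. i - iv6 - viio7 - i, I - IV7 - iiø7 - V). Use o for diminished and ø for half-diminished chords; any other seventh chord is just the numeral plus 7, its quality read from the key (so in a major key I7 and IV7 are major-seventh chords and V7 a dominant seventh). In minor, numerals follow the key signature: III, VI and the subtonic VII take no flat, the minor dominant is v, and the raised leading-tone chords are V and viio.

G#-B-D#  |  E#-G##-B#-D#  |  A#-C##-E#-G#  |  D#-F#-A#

iv - V7/V - V7 - i

G#-B-D# has root G#, degree 4 in D# minor, so iv.
E#-G##-B#-D#: chromatic; E# is V of V, so V7/V.
A#-C##-E#-G# has root A#, degree 5 in D# minor, so V7.
D#-F#-A#: minor triad on D# = scale degree 1 → i.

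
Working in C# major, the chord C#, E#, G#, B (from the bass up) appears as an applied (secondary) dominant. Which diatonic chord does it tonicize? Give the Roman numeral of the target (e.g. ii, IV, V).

IV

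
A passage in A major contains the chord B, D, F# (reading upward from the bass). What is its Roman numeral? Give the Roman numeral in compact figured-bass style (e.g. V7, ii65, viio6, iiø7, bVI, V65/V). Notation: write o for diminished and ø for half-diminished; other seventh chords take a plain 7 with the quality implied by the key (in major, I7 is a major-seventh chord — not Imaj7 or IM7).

Stacked in thirds the chord is B-D-F#: a minor triad on B.
In A major, B is the supertonic; the diatonic minor triad there is ii.

ii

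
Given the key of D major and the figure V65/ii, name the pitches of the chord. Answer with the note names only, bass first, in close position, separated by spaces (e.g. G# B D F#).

D# F# A B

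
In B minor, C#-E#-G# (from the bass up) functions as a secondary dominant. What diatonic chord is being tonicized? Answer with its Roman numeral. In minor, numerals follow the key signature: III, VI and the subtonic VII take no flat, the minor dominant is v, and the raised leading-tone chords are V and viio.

V

The chord is a major triad on C#.
A dominant resolves down a perfect fifth: C# → F#. In B minor, F# is scale degree 5, i.e. V.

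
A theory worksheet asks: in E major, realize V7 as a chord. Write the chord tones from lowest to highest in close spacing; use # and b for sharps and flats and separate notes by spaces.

B D# F# A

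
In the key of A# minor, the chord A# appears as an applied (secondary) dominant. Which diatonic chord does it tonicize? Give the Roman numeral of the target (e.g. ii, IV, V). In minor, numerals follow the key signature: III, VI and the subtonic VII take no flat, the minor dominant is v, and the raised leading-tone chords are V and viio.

iv

The chord is a major triad on A#.
A dominant resolves down a perfect fifth: A# → D#. In A# minor, D# is scale degree 4, i.e. iv.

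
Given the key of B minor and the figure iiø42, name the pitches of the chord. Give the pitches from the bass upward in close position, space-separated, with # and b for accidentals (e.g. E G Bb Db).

B C# E G

In B minor, scale degree 2 is C#, and the diatonic chord built there is a half-diminished seventh chord.
That chord is spelled C#-E-G-B.
The figured bass 42 indicates third inversion, placing the seventh (B) in the bass: B-C#-E-G.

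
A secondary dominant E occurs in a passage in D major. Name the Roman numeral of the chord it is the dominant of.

V

The chord is a major triad on E.
A dominant resolves down a perfect fifth: E → A. In D major, A is scale degree 5, i.e. V.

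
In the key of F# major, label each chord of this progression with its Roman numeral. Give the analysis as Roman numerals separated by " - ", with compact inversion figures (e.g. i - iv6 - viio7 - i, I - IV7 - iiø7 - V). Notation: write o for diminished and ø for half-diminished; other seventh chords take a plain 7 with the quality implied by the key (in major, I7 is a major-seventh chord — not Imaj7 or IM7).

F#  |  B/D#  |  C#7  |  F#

I - IV6 - V7 - I

F# has root F#, degree 1 in F# major, so I.
B/D# has root B, degree 4 in F# major, so IV6.
C#7: root C# is the dominant; dominant seventh chord there is V7.
F#: root F# is the tonic; major triad there is I.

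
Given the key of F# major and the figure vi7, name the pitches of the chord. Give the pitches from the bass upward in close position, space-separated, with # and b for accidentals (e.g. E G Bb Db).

The numeral's case and figure indicate a minor seventh chord. In F# major its root, the sixth degree, is D#.
That chord is spelled D#-F#-A#-C#.

D# F# A# C#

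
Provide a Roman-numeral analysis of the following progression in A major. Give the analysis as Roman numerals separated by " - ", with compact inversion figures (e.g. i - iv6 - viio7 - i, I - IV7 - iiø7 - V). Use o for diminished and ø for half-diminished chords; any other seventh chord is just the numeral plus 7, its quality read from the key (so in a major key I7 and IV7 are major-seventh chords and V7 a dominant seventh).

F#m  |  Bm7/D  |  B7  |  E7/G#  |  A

vi - ii65 - V7/V - V65 - I

F#m: root F# is the submediant; minor triad there is vi.
Bm7/D has root B, degree 2 in A major, so ii65.
B7: a dominant seventh chord on B, the applied dominant of V → V7/V.
E7/G#: dominant seventh chord on E = scale degree 5 → V65.
A: root A is the tonic; major triad there is I.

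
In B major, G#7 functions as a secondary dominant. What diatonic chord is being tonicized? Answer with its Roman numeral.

ii

The chord is a dominant seventh chord on G#.
A dominant resolves down a perfect fifth: G# → C#. In B major, C# is scale degree 2, i.e. ii.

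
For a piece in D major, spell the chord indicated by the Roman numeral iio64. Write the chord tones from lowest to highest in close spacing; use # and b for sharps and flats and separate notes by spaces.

iio64 is the diminished supertonic triad, borrowed from the parallel minor. In D major that root is E.
So the chord is E-G-Bb, a diminished triad.
With the 64 figure the chord is in second inversion; from the bass Bb upward in close position it reads Bb-E-G.

Bb E G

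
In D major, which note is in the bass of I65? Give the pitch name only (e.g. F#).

I in D major has root D; the chord is D-F#-A-C#.
The figure 65 means first inversion — the third is in the bass.

F#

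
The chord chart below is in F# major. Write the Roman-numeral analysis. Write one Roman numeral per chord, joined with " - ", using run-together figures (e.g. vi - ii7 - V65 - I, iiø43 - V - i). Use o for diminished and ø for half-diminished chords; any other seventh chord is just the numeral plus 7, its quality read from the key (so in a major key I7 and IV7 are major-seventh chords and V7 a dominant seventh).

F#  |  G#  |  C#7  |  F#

I - V/V - V7 - I

F#: root F# is the tonic; major triad there is I.
G#: a major triad on G#, the applied dominant of V → V/V.
C#7 has root C#, degree 5 in F# major, so V7.
F#: root F# is the tonic; major triad there is I.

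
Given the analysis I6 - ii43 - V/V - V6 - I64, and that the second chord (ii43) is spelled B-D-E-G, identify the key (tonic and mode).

D major

The anchor chord is a minor seventh chord on E, labeled ii43.
If E is scale degree 2 and the mode makes that degree carry a minor seventh chord, the tonic is D and the mode is major.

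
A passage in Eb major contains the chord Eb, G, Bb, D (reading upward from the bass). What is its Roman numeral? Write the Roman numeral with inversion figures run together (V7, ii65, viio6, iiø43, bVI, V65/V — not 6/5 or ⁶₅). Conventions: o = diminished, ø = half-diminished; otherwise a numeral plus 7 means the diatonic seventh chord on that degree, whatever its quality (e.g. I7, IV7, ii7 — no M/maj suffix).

Stacked in thirds the chord is Eb-G-Bb-D: a major seventh chord on Eb.
Eb is scale degree 1 in Eb major, and a major seventh chord on that degree is written I7.

I7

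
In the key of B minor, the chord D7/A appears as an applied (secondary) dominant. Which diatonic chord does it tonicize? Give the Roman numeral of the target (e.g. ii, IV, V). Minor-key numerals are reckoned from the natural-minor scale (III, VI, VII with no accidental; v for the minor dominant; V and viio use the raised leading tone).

VI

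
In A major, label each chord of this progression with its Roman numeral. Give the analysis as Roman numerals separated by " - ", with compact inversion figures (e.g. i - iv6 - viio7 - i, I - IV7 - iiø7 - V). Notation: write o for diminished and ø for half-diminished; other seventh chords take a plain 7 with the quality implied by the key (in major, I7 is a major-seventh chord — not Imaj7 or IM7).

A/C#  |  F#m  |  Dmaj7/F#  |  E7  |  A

A/C#: major triad on A = scale degree 1 → I6.
F#m has root F#, degree 6 in A major, so vi.
Dmaj7/F# has root D, degree 4 in A major, so IV65.
E7: dominant seventh chord on E = scale degree 5 → V7.
A: major triad on A = scale degree 1 → I.

I6 - vi - IV65 - V7 - I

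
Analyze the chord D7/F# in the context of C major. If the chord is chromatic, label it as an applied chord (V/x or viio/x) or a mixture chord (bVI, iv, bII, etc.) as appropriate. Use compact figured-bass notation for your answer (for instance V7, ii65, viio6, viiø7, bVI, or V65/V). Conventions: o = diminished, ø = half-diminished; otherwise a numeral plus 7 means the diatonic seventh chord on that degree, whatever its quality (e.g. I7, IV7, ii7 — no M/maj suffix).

V65/V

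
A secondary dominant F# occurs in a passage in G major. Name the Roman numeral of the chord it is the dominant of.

iii

The chord is a major triad on F#.
A dominant resolves down a perfect fifth: F# → B. In G major, B is scale degree 3, i.e. iii.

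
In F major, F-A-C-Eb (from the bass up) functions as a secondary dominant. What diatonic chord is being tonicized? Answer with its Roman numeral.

The chord is a dominant seventh chord on F.
A dominant resolves down a perfect fifth: F → Bb. In F major, Bb is scale degree 4, i.e. IV.

IV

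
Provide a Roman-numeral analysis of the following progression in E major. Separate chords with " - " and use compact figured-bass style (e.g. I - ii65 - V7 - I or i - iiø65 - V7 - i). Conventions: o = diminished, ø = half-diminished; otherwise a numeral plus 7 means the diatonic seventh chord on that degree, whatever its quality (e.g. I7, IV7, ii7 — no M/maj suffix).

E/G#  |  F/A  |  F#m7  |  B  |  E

E/G#: major triad on E = scale degree 1 → I6.
F/A: F with this quality isn't in the key; a major triad on b2 is the Neapolitan sixth, bII6 (third, A, in the bass — hence the 6).
F#m7: minor seventh chord on F# = scale degree 2 → ii7.
B has root B, degree 5 in E major, so V.
E has root E, degree 1 in E major, so I.

I6 - bII6 - ii7 - V - I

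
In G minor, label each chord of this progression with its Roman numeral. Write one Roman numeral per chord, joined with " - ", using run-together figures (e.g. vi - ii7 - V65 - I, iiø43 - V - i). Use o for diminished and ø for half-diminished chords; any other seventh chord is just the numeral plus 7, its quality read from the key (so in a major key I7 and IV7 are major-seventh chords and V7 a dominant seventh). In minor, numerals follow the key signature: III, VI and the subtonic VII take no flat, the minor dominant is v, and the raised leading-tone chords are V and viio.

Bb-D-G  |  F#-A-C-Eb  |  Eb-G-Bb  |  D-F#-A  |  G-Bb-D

Bb-D-G: minor triad on G = scale degree 1 → i6.
F#-A-C-Eb: root F# is the leading tone; fully diminished seventh chord there is viio7.
Eb-G-Bb: major triad on Eb = scale degree 6 → VI.
D-F#-A has root D, degree 5 in G minor, so V.
G-Bb-D: minor triad on G = scale degree 1 → i.

i6 - viio7 - VI - V - i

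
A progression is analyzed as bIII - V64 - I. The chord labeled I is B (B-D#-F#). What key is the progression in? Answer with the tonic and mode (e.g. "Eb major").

The anchor chord is a major triad on B, labeled I.
If B is scale degree 1 and the mode makes that degree carry a major triad, the tonic is B and the mode is major.

B major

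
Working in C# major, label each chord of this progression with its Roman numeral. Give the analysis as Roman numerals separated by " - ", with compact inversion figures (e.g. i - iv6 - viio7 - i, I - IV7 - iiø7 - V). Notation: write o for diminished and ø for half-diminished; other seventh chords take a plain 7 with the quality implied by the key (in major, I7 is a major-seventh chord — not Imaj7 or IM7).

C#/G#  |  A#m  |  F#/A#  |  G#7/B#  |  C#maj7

I64 - vi - IV6 - V65 - I7

C#/G#: root C# is the tonic; major triad there is I64.
A#m has root A#, degree 6 in C# major, so vi.
F#/A# has root F#, degree 4 in C# major, so IV6.
G#7/B# has root G#, degree 5 in C# major, so V65.
C#maj7: root C# is the tonic; major seventh chord there is I7.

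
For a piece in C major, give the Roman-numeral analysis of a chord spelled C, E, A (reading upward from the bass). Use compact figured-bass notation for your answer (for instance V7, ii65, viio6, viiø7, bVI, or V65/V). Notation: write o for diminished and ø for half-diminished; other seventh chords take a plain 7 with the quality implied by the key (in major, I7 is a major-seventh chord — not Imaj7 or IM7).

vi6

The pitches A-C-E form a minor triad rooted on A.
A is scale degree 6 in C major, and a minor triad on that degree is written vi.
With C in the bass the chord is in first inversion, so the figured bass is 6.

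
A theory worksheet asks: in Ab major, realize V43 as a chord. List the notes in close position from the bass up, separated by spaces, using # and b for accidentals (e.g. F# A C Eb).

Bb Db Eb G

The numeral's case and figure indicate a dominant seventh chord. In Ab major its root, the fifth degree, is Eb.
That chord is spelled Eb-G-Bb-Db.
The figured bass 43 indicates second inversion, placing the fifth (Bb) in the bass: Bb-Db-Eb-G.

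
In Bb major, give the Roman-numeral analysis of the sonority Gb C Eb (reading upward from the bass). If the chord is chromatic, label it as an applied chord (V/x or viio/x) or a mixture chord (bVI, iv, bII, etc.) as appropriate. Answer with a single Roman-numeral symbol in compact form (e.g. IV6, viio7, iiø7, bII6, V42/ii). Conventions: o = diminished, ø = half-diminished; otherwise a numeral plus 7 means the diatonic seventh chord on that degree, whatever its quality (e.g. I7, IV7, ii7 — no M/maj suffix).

The pitches C-Eb-Gb form a diminished triad rooted on C.
C is the second degree of Bb major. This is the diminished supertonic triad, borrowed from the parallel minor.
With Gb in the bass the chord is in second inversion, so the figured bass is 64.

iio64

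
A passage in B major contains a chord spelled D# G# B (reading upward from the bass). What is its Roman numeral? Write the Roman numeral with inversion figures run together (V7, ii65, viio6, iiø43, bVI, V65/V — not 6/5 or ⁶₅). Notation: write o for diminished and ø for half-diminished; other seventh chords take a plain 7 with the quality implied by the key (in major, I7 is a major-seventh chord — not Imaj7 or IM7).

Stacked in thirds the chord is G#-B-D#: a minor triad on G#.
G# is scale degree 6 in B major, and a minor triad on that degree is written vi.
With D# in the bass the chord is in second inversion, so the figured bass is 64.

vi64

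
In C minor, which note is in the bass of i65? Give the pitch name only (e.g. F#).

Eb

i in C minor has root C; the chord is C-Eb-G-Bb.
The figure 65 means first inversion — the third is in the bass.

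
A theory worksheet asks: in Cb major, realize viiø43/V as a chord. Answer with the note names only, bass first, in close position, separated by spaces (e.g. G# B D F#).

Cb Eb F Ab

The slash marks an applied leading-tone chord: viio of V. In Cb major, V is Gb, so the leading tone to it is F, a half step below.
Building a half-diminished seventh chord on F gives F-Ab-Cb-Eb.
The figured bass 43 indicates second inversion, placing the fifth (Cb) in the bass: Cb-Eb-F-Ab.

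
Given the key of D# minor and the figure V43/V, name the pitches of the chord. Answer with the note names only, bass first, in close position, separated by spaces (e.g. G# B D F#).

B# D# E# G##

The slash means an applied dominant: we want the dominant of V. In D# minor, V is A# major, and its dominant is built on E#.
Building a dominant seventh chord on E# gives E#-G##-B#-D#.
With the 43 figure the chord is in second inversion; from the bass B# upward in close position it reads B#-D#-E#-G##.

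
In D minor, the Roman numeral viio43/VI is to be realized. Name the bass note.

Eb

The applied chord viio43/VI is rooted on A: A-C-Eb-Gb.
The figure 43 means second inversion — the fifth is in the bass.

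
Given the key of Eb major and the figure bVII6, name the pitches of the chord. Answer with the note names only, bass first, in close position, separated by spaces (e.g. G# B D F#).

F Ab Db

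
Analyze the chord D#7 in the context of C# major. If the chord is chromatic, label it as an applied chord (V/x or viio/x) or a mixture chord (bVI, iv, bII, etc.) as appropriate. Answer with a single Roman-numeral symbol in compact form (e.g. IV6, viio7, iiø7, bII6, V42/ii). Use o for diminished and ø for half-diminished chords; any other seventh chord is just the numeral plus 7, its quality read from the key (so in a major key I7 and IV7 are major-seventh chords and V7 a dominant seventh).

Stacked in thirds the chord is D#-F##-A#-C#: a dominant seventh chord on D#.
D# is not a diatonic chord root with this quality in C# major, but it lies a perfect fifth above G# (V), so the chord functions as an applied dominant of V.

V7/V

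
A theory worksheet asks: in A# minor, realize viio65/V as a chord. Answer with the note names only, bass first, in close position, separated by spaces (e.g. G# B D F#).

The slash marks an applied leading-tone chord: viio of V. In A# minor, V is E#, so the leading tone to it is D##, a half step below.
Building a fully diminished seventh chord on D## gives D##-F##-A#-C#.
The figured bass 65 indicates first inversion, placing the third (F##) in the bass: F##-A#-C#-D##.

F## A# C# D##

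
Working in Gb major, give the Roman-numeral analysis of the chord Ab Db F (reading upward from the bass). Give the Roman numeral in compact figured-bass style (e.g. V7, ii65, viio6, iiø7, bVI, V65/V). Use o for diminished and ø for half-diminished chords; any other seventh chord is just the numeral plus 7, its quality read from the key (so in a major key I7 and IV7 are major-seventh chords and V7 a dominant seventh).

The pitches Db-F-Ab form a major triad rooted on Db.
In Gb major, Db is the dominant; the diatonic major triad there is V.
With Ab in the bass the chord is in second inversion, so the figured bass is 64.

V64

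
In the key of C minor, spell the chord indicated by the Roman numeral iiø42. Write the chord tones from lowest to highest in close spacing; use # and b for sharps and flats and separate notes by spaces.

C D F Ab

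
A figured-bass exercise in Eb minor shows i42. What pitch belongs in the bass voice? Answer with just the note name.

i in Eb minor has root Eb; the chord is Eb-Gb-Bb-Db.
The figure 42 means third inversion — the seventh is in the bass.

Db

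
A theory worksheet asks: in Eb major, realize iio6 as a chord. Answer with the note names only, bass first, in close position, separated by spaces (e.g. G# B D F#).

Scale degree 2 in Eb major is F; here the chord built on it is altered to a diminished triad. iio6 is the diminished supertonic triad, borrowed from the parallel minor.
So the chord is F-Ab-Cb, a diminished triad.
The figured bass 6 indicates first inversion, placing the third (Ab) in the bass: Ab-Cb-F.

Ab Cb F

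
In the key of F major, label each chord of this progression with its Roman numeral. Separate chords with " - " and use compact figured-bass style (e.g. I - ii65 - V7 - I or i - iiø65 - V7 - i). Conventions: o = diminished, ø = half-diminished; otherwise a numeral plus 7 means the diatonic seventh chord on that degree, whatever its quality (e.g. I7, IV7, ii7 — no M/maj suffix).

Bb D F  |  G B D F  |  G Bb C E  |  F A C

IV - V7/V - V43 - I

Bb-D-F: major triad on Bb = scale degree 4 → IV.
G-B-D-F: a dominant seventh chord on G, the applied dominant of V → V7/V.
G-Bb-C-E has root C, degree 5 in F major, so V43.
F-A-C: major triad on F = scale degree 1 → I.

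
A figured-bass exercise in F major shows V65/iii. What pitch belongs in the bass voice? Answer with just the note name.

The applied chord V65/iii is rooted on E: E-G#-B-D.
The figure 65 means first inversion — the third is in the bass.

G#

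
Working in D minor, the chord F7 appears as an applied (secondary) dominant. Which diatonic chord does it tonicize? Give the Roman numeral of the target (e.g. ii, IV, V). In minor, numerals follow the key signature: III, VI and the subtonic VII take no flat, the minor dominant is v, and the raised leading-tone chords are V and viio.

The chord is a dominant seventh chord on F.
A dominant resolves down a perfect fifth: F → Bb. In D minor, Bb is scale degree 6, i.e. VI.

VI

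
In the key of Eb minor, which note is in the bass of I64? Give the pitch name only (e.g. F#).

Bb

I in Eb minor has root Eb; the chord is Eb-G-Bb.
The figure 64 means second inversion — the fifth is in the bass.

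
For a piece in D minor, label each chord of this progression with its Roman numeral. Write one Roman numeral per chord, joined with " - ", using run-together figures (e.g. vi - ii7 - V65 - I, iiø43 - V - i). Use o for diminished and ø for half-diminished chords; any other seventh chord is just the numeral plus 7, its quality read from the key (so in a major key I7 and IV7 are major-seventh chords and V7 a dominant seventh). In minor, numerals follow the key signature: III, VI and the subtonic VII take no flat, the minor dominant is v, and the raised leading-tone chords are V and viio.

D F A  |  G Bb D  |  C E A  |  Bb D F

D-F-A has root D, degree 1 in D minor, so i.
G-Bb-D has root G, degree 4 in D minor, so iv.
C-E-A: minor triad on A = scale degree 5 → v6.
Bb-D-F: root Bb is the submediant; major triad there is VI.

i - iv - v6 - VI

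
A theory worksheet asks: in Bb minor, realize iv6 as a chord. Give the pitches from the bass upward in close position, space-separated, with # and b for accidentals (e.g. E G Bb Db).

Gb Bb Eb

In Bb minor, scale degree 4 is Eb, and the diatonic chord built there is a minor triad.
Stacking thirds from Eb gives Eb-Gb-Bb.
The figured bass 6 indicates first inversion, placing the third (Gb) in the bass: Gb-Bb-Eb.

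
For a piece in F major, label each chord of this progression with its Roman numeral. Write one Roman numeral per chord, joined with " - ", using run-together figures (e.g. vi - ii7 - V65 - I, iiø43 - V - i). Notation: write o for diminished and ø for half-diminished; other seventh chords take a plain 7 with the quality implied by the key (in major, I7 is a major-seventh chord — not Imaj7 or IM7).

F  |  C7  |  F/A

I - V7 - I6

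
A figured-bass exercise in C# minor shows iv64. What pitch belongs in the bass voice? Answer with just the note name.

C#

iv in C# minor has root F#; the chord is F#-A-C#.
The figure 64 means second inversion — the fifth is in the bass.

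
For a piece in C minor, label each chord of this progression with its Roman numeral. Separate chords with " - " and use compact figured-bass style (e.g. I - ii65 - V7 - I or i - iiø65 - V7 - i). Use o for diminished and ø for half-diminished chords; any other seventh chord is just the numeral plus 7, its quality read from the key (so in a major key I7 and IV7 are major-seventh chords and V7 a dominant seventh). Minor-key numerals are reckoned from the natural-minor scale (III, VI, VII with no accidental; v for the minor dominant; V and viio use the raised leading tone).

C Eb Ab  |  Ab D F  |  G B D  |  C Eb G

VI6 - iio64 - V - i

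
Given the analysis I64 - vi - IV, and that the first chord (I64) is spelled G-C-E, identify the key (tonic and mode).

The anchor chord is a major triad on C, labeled I64.
If C is scale degree 1 and the mode makes that degree carry a major triad, the tonic is C and the mode is major.

C major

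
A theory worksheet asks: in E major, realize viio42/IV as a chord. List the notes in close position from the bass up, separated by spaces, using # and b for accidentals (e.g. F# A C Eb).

F G# B D

viio42/IV is a secondary leading-tone chord. The target IV is A in E major; the applied chord is rooted a semitone below, on G#.
Building a fully diminished seventh chord on G# gives G#-B-D-F.
The figured bass 42 indicates third inversion, placing the seventh (F) in the bass: F-G#-B-D.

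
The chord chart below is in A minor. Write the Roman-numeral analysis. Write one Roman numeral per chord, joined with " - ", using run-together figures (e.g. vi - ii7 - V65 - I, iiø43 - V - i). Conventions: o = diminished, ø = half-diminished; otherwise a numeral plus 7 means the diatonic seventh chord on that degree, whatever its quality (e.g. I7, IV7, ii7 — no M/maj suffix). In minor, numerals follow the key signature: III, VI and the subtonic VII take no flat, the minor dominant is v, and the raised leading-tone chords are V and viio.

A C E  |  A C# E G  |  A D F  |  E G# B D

i - V7/iv - iv64 - V7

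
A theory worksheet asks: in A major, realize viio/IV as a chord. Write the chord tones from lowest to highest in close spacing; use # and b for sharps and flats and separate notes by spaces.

The slash marks an applied leading-tone chord: viio of IV. In A major, IV is D, so the leading tone to it is C#, a half step below.
Building a diminished triad on C# gives C#-E-G.

C# E G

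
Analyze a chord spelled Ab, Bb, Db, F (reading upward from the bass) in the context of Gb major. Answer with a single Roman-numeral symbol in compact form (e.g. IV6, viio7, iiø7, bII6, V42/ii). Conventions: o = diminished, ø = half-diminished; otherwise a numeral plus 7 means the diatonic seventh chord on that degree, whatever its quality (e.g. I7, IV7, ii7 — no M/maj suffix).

Stacked in thirds the chord is Bb-Db-F-Ab: a minor seventh chord on Bb.
In Gb major, Bb is the mediant; the diatonic minor seventh chord there is iii7.
With Ab in the bass the chord is in third inversion, so the figured bass is 42.

iii42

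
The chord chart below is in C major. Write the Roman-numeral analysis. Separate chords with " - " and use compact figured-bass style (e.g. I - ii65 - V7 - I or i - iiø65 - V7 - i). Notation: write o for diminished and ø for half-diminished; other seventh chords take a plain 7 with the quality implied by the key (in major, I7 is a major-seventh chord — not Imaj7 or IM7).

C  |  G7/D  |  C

I - V43 - I

C: major triad on C = scale degree 1 → I.
G7/D: dominant seventh chord on G = scale degree 5 → V43.
C: root C is the tonic; major triad there is I.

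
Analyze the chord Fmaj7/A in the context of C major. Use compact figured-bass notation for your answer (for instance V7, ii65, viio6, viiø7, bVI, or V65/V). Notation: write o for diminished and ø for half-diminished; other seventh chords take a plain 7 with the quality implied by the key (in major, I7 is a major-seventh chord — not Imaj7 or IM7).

IV65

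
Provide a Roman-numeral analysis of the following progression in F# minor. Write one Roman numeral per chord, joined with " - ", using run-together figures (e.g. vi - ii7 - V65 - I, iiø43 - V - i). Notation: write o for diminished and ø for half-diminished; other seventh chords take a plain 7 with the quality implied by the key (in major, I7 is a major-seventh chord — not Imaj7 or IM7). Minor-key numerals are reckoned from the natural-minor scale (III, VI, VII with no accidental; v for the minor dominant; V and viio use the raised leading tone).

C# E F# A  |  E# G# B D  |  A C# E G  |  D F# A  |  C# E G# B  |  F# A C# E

C#-E-F#-A: root F# is the tonic; minor seventh chord there is i43.
E#-G#-B-D has root E#, degree 7 in F# minor, so viio7.
A-C#-E-G: chromatic; A is V of VI, so V7/VI.
D-F#-A has root D, degree 6 in F# minor, so VI.
C#-E-G#-B: root C# is the dominant; minor seventh chord there is v7.
F#-A-C#-E: root F# is the tonic; minor seventh chord there is i7.

i43 - viio7 - V7/VI - VI - v7 - i7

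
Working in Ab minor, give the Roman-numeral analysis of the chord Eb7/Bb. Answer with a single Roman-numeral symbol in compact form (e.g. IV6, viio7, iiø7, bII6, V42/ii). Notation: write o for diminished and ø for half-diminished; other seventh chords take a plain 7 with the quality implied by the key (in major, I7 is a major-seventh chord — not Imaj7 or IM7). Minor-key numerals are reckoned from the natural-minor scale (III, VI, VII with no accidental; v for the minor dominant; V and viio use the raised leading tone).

V43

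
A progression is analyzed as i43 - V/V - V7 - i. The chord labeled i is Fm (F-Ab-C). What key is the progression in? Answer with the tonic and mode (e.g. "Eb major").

F minor

The chord Fm is a minor triad rooted on F; its label is i.
If F is scale degree 1 and the mode makes that degree carry a minor triad, the tonic is F and the mode is minor.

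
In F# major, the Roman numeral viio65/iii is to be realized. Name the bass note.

B#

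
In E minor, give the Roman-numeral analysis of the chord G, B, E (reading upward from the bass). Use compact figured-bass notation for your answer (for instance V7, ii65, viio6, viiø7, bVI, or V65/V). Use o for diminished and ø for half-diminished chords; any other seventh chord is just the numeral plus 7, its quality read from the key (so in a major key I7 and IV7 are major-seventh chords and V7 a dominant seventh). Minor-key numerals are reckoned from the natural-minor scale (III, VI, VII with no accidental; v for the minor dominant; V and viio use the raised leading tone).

Stacked in thirds the chord is E-G-B: a minor triad on E.
In E minor, E is the tonic; the diatonic minor triad there is i.
With G in the bass the chord is in first inversion, so the figured bass is 6.

i6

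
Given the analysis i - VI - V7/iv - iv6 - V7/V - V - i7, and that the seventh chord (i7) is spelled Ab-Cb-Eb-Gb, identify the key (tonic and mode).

Ab minor

The anchor chord is a minor seventh chord on Ab, labeled i7.
If Ab is scale degree 1 and the mode makes that degree carry a minor seventh chord, the tonic is Ab and the mode is minor.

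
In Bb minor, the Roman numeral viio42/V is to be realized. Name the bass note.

Db

The applied chord viio42/V is rooted on E: E-G-Bb-Db.
The figure 42 means third inversion — the seventh is in the bass.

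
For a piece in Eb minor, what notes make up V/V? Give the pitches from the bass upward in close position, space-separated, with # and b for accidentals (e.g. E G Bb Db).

F A C

V/V is a secondary dominant — the dominant triad of V. V in Eb minor is Bb, so the applied chord's root is F, a perfect fifth above.
Building a major triad on F gives F-A-C.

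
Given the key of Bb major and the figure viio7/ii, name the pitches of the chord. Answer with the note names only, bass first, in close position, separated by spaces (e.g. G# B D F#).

The slash marks an applied leading-tone chord: viio of ii. In Bb major, ii is C, so the leading tone to it is B, a half step below.
Building a fully diminished seventh chord on B gives B-D-F-Ab.

B D F Ab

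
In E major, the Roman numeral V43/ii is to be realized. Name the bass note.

The applied chord V43/ii is rooted on C#: C#-E#-G#-B.
The figure 43 means second inversion — the fifth is in the bass.

G#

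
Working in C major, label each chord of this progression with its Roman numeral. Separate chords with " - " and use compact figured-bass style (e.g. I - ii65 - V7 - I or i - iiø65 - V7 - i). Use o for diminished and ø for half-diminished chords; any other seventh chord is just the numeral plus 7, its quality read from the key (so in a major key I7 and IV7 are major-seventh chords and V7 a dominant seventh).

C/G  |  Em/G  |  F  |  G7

C/G has root C, degree 1 in C major, so I64.
Em/G: root E is the mediant; minor triad there is iii6.
F: root F is the subdominant; major triad there is IV.
G7: root G is the dominant; dominant seventh chord there is V7.

I64 - iii6 - IV - V7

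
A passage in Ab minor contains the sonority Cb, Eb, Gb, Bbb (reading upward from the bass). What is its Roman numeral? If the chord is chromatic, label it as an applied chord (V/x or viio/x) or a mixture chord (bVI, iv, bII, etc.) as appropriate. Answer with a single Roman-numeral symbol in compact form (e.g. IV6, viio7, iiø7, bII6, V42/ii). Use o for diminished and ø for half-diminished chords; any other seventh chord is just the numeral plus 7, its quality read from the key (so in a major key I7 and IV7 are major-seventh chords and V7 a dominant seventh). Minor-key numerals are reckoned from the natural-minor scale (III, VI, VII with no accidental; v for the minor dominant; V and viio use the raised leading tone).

V7/VI

Stacked in thirds the chord is Cb-Eb-Gb-Bbb: a dominant seventh chord on Cb.
Cb is not a diatonic chord root with this quality in Ab minor, but it lies a perfect fifth above Fb (VI), so the chord functions as an applied dominant of VI.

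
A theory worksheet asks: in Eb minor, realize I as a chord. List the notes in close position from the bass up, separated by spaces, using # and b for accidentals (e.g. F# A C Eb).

Eb G Bb

Scale degree 1 in Eb minor is Eb; here the chord built on it is altered to a major triad. I is the major tonic (Picardy third), borrowed from the parallel major.
So the chord is Eb-G-Bb.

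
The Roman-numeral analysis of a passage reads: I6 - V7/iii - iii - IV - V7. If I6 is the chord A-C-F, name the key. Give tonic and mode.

I6 is given as A-C-F — a major triad with root F.
If F is scale degree 1 and the mode makes that degree carry a major triad, the tonic is F and the mode is major.

F major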